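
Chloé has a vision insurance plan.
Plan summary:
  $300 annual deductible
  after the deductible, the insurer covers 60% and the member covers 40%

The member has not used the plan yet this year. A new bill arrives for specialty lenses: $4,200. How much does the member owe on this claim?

$1,860

Deductible not yet touched, so the first $300 of the bill goes to the deductible.
After the $300 deductible portion, $4,200 − $300 = $3,900 is subject to coinsurance.
40% of $3,900 = $1,560 falls to the member.
So the member owes $300 + $1,560 = $1,860.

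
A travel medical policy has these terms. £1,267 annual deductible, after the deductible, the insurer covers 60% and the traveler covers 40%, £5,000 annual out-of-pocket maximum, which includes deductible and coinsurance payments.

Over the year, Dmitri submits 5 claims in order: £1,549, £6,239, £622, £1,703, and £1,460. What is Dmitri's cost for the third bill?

Claim 1 (£1,549): deductible takes £1,267, £282 remains; 40% of £282 = £112.80. Traveler pays £1,379.80; OOP now £1,379.80.
Claim 2 (£6,239): deductible met; 40% of £6,239 = £2,495.60. Cost to traveler: £2,495.60. OOP to date £3,875.40.
Claim 3 (£622): 40% coinsurance on £622 = £248.80. Cost to traveler: £248.80. OOP to date £4,124.20.

£248.80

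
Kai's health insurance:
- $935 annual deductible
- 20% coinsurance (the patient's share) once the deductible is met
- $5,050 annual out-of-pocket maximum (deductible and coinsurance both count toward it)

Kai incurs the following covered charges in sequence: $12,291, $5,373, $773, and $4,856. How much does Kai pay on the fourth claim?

Claim 1 ($12,291): deductible takes $935, $11,356 remains; patient's 20% is $2,271.20. Cost to patient: $3,206.20. OOP to date $3,206.20.
Claim 2 ($5,373): 20% coinsurance on $5,373 = $1,074.60. Patient pays $1,074.60; OOP now $4,280.80.
Claim 3 ($773): deductible already satisfied, so patient's share is 20% × $773 = $154.60. Patient pays $154.60; OOP now $4,435.40.
Claim 4 ($4,856): deductible already satisfied, so patient's share is 20% × $4,856 = $971.20. That would push OOP to $5,406.60, over the $5,050 cap, so patient pays $5,050 − $4,435.40 = $614.60.

$614.60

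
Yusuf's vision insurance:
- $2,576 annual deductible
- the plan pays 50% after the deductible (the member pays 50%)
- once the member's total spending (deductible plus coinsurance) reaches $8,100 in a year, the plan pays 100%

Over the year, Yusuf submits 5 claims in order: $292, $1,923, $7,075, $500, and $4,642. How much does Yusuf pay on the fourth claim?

$250

Bill 1, $292: entire amount goes to the deductible. Member pays $292; OOP now $292.
Bill 2, $1,923: entire amount goes to the deductible. Member pays $1,923; OOP now $2,215.
Bill 3, $7,075: $361 to deductible, leaving $6,714; coinsurance $6,714 × 50% = $3,357. Cost to member: $3,718. OOP to date $5,933.
Bill 4, $500: 50% coinsurance on $500 = $250. Cost to member: $250. OOP to date $6,183.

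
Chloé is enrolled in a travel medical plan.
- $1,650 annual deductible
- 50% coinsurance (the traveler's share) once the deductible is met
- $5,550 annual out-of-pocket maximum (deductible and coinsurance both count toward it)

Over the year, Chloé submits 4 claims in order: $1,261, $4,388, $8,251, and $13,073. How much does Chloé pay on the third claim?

Claim 1 ($1,261): fully absorbed by the deductible. Cost to traveler: $1,261. OOP to date $1,261.
Claim 2 ($4,388): $389 finishes the deductible; $3,999 goes to coinsurance; traveler's 50% is $1,999.50. Cost to traveler: $2,388.50. OOP to date $3,649.50.
Claim 3 ($8,251): deductible met; 50% of $8,251 = $4,125.50. OOP would hit $7,775 > $5,550, so the cap limits the traveler to $5,550 − $3,649.50 = $1,900.50.

$1,900.50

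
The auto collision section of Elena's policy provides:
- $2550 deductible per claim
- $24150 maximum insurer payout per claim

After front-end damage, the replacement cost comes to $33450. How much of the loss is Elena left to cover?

$9300

After the deductible, $33450 − $2550 = $30900 remains.
Since $30900 > $24150, the payout is capped at $24150.
Out of pocket: $33450 − $24150 = $9300.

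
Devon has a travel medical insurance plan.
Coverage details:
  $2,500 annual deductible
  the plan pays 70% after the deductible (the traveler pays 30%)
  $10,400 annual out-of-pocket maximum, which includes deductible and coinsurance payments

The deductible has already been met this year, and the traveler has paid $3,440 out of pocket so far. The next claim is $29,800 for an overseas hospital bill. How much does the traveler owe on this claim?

$6,960

With the deductible met, the entire $29,800 is subject to coinsurance.
Traveler's 30% share of $29,800 is $8,940.
That would bring total out-of-pocket to $12,380, past the $10,400 cap. The traveler is capped at $10,400 − $3,440 = $6,960 on this claim.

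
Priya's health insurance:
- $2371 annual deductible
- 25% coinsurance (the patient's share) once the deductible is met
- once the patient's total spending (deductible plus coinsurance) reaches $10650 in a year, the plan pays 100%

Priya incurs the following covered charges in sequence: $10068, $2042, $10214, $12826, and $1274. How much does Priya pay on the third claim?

Claim 1 ($10068): deductible takes $2371, $7697 remains; coinsurance $7697 × 25% = $1924.25. Patient pays $4295.25; OOP now $4295.25.
Claim 2 ($2042): 25% coinsurance on $2042 = $510.50. Patient owes $510.50 (running OOP $4805.75).
Claim 3 ($10214): 25% coinsurance on $10214 = $2553.50. Patient owes $2553.50 (running OOP $7359.25).

$2553.50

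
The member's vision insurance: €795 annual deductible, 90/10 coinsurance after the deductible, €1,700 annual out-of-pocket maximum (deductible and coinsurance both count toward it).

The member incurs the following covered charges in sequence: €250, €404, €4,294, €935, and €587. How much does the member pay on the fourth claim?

#1 (€250): all of it applies to the deductible. Member pays €250; OOP now €250.
#2 (€404): fully absorbed by the deductible. Cost to member: €404. OOP to date €654.
#3 (€4,294): €141 finishes the deductible; €4,153 goes to coinsurance; member's 10% is €415.30. Cost to member: €556.30. OOP to date €1,210.30.
#4 (€935): deductible met; 10% of €935 = €93.50. Member owes €93.50 (running OOP €1,303.80).

€93.50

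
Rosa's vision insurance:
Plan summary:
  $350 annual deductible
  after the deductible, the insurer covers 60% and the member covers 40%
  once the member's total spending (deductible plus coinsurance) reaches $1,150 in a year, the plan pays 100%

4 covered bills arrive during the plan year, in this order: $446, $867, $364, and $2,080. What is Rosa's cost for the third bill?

Claim 1 — $446: $350 finishes the deductible; $96 goes to coinsurance; 40% of $96 = $38.40. Member pays $388.40; OOP now $388.40.
Claim 2 — $867: deductible met; 40% of $867 = $346.80. Member owes $346.80 (running OOP $735.20).
Claim 3 — $364: 40% coinsurance on $364 = $145.60. Member pays $145.60; OOP now $880.80.

$145.60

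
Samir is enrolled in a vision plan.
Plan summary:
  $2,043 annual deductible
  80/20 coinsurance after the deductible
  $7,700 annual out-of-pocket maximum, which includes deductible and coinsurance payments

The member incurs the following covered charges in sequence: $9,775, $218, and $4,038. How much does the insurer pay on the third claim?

$3,230.40

#1 ($9,775): deductible takes $2,043, $7,732 remains; member's 20% is $1,546.40. Cost to member: $3,589.40. OOP to date $3,589.40. Plan pays $9,775 − $3,589.40 = $6,185.60.
#2 ($218): deductible already satisfied, so member's share is 20% × $218 = $43.60. Member pays $43.60; OOP now $3,633. Insurer: $218 − $43.60 = $174.40.
#3 ($4,038): 20% coinsurance on $4,038 = $807.60. Cost to member: $807.60. OOP to date $4,440.60. Insurer: $4,038 − $807.60 = $3,230.40.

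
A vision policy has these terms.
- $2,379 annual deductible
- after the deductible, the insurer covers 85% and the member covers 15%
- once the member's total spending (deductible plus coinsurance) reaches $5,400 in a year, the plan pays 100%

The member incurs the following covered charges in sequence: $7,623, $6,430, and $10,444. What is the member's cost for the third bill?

$1,269.90

Claim 1 ($7,623): $2,379 finishes the deductible; $5,244 goes to coinsurance; member's 15% is $786.60. Member owes $3,165.60 (running OOP $3,165.60).
Claim 2 ($6,430): deductible already satisfied, so member's share is 15% × $6,430 = $964.50. Member pays $964.50; OOP now $4,130.10.
Claim 3 ($10,444): 15% coinsurance on $10,444 = $1,566.60. OOP would hit $5,696.70 > $5,400, so the cap limits the member to $5,400 − $4,130.10 = $1,269.90.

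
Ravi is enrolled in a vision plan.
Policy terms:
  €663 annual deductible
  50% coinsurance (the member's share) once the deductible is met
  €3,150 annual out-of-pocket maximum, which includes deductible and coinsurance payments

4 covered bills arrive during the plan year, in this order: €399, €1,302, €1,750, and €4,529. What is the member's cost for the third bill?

€875

Claim 1 (€399): all of it applies to the deductible. Member pays €399; OOP now €399.
Claim 2 (€1,302): €264 finishes the deductible; €1,038 goes to coinsurance; member's 50% is €519. Member owes €783 (running OOP €1,182).
Claim 3 (€1,750): deductible already satisfied, so member's share is 50% × €1,750 = €875. Cost to member: €875. OOP to date €2,057.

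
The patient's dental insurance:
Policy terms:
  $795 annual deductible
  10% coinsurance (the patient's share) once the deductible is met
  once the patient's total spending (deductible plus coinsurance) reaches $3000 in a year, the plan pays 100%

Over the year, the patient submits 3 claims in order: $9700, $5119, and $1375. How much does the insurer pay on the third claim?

Claim 1 ($9700): deductible takes $795, $8905 remains; 10% of $8905 = $890.50. Patient pays $1685.50; OOP now $1685.50. Insurer: $9700 − $1685.50 = $8014.50.
Claim 2 ($5119): 10% coinsurance on $5119 = $511.90. Patient owes $511.90 (running OOP $2197.40). Plan pays $5119 − $511.90 = $4607.10.
Claim 3 ($1375): deductible met; 10% of $1375 = $137.50. Cost to patient: $137.50. OOP to date $2334.90. Insurer: $1375 − $137.50 = $1237.50.

$1237.50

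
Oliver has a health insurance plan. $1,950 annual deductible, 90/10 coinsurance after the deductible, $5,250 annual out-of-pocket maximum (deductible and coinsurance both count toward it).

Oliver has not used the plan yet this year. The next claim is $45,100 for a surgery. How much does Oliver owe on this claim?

Deductible not yet touched, so the first $1,950 of the bill goes to the deductible.
After the $1,950 deductible portion, $45,100 − $1,950 = $43,150 is subject to coinsurance.
10% of $43,150 = $4,315 falls to the patient.
Patient responsibility before any cap: $1,950 + $4,315 = $6,265.
Year-to-date out-of-pocket would reach $0 + $6,265 = $6,265, above the $5,250 maximum, so the patient pays only $5,250 − $0 = $5,250.

$5,250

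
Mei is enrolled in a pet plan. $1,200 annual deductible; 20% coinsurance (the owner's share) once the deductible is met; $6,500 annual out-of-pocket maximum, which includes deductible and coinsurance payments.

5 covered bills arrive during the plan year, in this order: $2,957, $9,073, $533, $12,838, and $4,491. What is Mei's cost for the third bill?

$106.60

Claim 1 ($2,957): $1,200 finishes the deductible; $1,757 goes to coinsurance; coinsurance $1,757 × 20% = $351.40. Owner pays $1,551.40; OOP now $1,551.40.
Claim 2 ($9,073): deductible already satisfied, so owner's share is 20% × $9,073 = $1,814.60. Cost to owner: $1,814.60. OOP to date $3,366.
Claim 3 ($533): deductible met; 20% of $533 = $106.60. Owner pays $106.60; OOP now $3,472.60.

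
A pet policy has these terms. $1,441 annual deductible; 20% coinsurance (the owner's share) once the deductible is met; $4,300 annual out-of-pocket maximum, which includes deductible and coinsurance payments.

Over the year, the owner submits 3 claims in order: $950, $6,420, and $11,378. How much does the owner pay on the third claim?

#1 ($950): fully absorbed by the deductible. Cost to owner: $950. OOP to date $950.
#2 ($6,420): $491 finishes the deductible; $5,929 goes to coinsurance; coinsurance $5,929 × 20% = $1,185.80. Owner owes $1,676.80 (running OOP $2,626.80).
#3 ($11,378): 20% coinsurance on $11,378 = $2,275.60. OOP would hit $4,902.40 > $4,300, so the cap limits the owner to $4,300 − $2,626.80 = $1,673.20.

$1,673.20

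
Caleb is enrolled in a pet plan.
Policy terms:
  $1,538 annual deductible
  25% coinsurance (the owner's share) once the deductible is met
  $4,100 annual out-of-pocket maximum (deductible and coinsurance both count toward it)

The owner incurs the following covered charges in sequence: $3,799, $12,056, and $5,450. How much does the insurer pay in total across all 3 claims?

$17,205

Claim 1 ($3,799): deductible takes $1,538, $2,261 remains; coinsurance $2,261 × 25% = $565.25. Owner owes $2,103.25 (running OOP $2,103.25). Insurer: $3,799 − $2,103.25 = $1,695.75.
Claim 2 ($12,056): deductible already satisfied, so owner's share is 25% × $12,056 = $3,014. OOP would hit $5,117.25 > $4,100, so the cap limits the owner to $4,100 − $2,103.25 = $1,996.75. Plan pays $12,056 − $1,996.75 = $10,059.25.
Claim 3 ($5,450): deductible already satisfied, so owner's share is 25% × $5,450 = $1,362.50. Adding that to $4,100 gives $5,462.50, past the $4,100 cap; owner pays only $4,100 − $4,100 = $0. Plan pays $5,450 − $0 = $5,450.
Insurer total = bills − owner's total = $21,305 − $4,100 = $17,205.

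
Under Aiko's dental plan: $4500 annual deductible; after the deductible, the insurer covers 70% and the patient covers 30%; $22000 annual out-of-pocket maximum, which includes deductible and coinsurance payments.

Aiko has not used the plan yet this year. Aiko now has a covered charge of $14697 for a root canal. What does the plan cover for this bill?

Deductible not yet touched, so the first $4500 of the bill goes to the deductible.
That leaves $14697 − $4500 = $10197 for coinsurance.
Patient's 30% share of $10197 is $3059.10.
So the patient owes $4500 + $3059.10 = $7559.10 before any cap.
Year-to-date out-of-pocket becomes $0 + $7559.10 = $7559.10, still under the $22000 maximum, so no cap applies.
Insurer pays the balance: $14697 − $7559.10 = $7137.90.

$7137.90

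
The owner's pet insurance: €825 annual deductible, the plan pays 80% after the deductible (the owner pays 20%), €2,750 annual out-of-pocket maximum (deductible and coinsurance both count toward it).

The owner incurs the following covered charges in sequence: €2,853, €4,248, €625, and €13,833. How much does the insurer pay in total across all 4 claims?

€18,809

#1 (€2,853): €825 finishes the deductible; €2,028 goes to coinsurance; owner's 20% is €405.60. Owner owes €1,230.60 (running OOP €1,230.60). Insurer: €2,853 − €1,230.60 = €1,622.40.
#2 (€4,248): 20% coinsurance on €4,248 = €849.60. Owner owes €849.60 (running OOP €2,080.20). Insurer: €4,248 − €849.60 = €3,398.40.
#3 (€625): 20% coinsurance on €625 = €125. Cost to owner: €125. OOP to date €2,205.20. Plan pays €625 − €125 = €500.
#4 (€13,833): deductible already satisfied, so owner's share is 20% × €13,833 = €2,766.60. Adding that to €2,205.20 gives €4,971.80, past the €2,750 cap; owner pays only €2,750 − €2,205.20 = €544.80. Insurer: €13,833 − €544.80 = €13,288.20.
Insurer total = bills − owner's total = €21,559 − €2,750 = €18,809.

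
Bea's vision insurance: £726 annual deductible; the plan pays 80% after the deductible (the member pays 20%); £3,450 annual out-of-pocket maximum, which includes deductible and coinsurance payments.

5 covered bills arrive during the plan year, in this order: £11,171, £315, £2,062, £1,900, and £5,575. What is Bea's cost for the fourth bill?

Claim 1 — £11,171: £726 to deductible, leaving £10,445; member's 20% is £2,089. Member pays £2,815; OOP now £2,815.
Claim 2 — £315: deductible already satisfied, so member's share is 20% × £315 = £63. Cost to member: £63. OOP to date £2,878.
Claim 3 — £2,062: deductible already satisfied, so member's share is 20% × £2,062 = £412.40. Member owes £412.40 (running OOP £3,290.40).
Claim 4 — £1,900: deductible met; 20% of £1,900 = £380. That would push OOP to £3,670.40, over the £3,450 cap, so member pays £3,450 − £3,290.40 = £159.60.

£159.60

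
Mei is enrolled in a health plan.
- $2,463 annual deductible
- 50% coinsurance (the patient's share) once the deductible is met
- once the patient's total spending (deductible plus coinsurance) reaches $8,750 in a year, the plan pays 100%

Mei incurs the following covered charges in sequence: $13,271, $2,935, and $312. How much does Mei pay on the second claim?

Bill 1, $13,271: deductible takes $2,463, $10,808 remains; 50% of $10,808 = $5,404. Patient owes $7,867 (running OOP $7,867).
Bill 2, $2,935: deductible met; 50% of $2,935 = $1,467.50. That would push OOP to $9,334.50, over the $8,750 cap, so patient pays $8,750 − $7,867 = $883.

$883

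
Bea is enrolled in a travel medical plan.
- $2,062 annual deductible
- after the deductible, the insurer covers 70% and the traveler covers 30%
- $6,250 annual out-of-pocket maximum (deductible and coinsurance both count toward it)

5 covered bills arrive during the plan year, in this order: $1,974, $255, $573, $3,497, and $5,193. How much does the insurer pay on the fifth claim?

$3,635.10

Bill 1, $1,974: fully absorbed by the deductible. Cost to traveler: $1,974. OOP to date $1,974. Insurer: $1,974 − $1,974 = $0.
Bill 2, $255: deductible takes $88, $167 remains; 30% of $167 = $50.10. Traveler owes $138.10 (running OOP $2,112.10). Insurer: $255 − $138.10 = $116.90.
Bill 3, $573: 30% coinsurance on $573 = $171.90. Traveler owes $171.90 (running OOP $2,284). Insurer: $573 − $171.90 = $401.10.
Bill 4, $3,497: deductible met; 30% of $3,497 = $1,049.10. Cost to traveler: $1,049.10. OOP to date $3,333.10. Plan pays $3,497 − $1,049.10 = $2,447.90.
Bill 5, $5,193: deductible already satisfied, so traveler's share is 30% × $5,193 = $1,557.90. Cost to traveler: $1,557.90. OOP to date $4,891. Insurer: $5,193 − $1,557.90 = $3,635.10.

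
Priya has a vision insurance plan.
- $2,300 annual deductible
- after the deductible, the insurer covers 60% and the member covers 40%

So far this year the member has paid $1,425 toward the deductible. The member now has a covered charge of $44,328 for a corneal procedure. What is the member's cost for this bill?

$18,256.20

Deductible still to meet: $2,300 − $1,425 = $875.
That leaves $44,328 − $875 = $43,453 for coinsurance.
40% of $43,453 = $17,381.20 falls to the member.
That puts the member's cost at $875 + $17,381.20 = $18,256.20.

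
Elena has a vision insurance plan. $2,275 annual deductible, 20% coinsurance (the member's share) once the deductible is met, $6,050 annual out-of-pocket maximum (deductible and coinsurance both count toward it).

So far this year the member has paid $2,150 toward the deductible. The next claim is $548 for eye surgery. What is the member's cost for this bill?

$2,150 of the $2,275 deductible is already met, leaving $125.
The remaining $423 (= $548 − $125) moves to coinsurance.
Coinsurance: $423 × 20% = $84.60.
Member responsibility before any cap: $125 + $84.60 = $209.60.
Cumulative spending $2,150 + $209.60 = $2,359.60 stays under the $6,050 maximum.

$209.60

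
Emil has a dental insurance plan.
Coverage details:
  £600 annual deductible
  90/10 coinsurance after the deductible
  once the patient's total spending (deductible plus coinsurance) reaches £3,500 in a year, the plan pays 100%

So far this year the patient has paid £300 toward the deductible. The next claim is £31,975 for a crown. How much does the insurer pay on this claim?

£28,775

Remaining deductible: £600 − £300 = £300.
That leaves £31,975 − £300 = £31,675 for coinsurance.
Patient's 10% share of £31,675 is £3,167.50.
That puts the patient's cost at £300 + £3,167.50 = £3,467.50 before any cap.
That would bring total out-of-pocket to £3,767.50, past the £3,500 cap. The patient is capped at £3,500 − £300 = £3,200 on this claim.
The insurer covers the remainder: £31,975 − £3,200 = £28,775.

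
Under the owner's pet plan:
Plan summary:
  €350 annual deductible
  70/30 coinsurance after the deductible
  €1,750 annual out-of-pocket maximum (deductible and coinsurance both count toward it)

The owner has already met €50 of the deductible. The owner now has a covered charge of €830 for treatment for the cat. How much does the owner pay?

€459

Remaining deductible: €350 − €50 = €300.
After the €300 deductible portion, €830 − €300 = €530 is subject to coinsurance.
Coinsurance: €530 × 30% = €159.
Owner responsibility before any cap: €300 + €159 = €459.
Year-to-date out-of-pocket becomes €50 + €459 = €509, still under the €1,750 maximum, so no cap applies.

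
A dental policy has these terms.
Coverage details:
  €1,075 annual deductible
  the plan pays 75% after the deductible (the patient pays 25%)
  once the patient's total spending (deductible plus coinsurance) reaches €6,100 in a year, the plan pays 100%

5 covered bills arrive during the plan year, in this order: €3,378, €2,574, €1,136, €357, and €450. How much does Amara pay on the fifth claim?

€112.50

Bill 1, €3,378: deductible takes €1,075, €2,303 remains; patient's 25% is €575.75. Cost to patient: €1,650.75. OOP to date €1,650.75.
Bill 2, €2,574: 25% coinsurance on €2,574 = €643.50. Patient pays €643.50; OOP now €2,294.25.
Bill 3, €1,136: deductible met; 25% of €1,136 = €284. Cost to patient: €284. OOP to date €2,578.25.
Bill 4, €357: deductible already satisfied, so patient's share is 25% × €357 = €89.25. Patient owes €89.25 (running OOP €2,667.50).
Bill 5, €450: 25% coinsurance on €450 = €112.50. Cost to patient: €112.50. OOP to date €2,780.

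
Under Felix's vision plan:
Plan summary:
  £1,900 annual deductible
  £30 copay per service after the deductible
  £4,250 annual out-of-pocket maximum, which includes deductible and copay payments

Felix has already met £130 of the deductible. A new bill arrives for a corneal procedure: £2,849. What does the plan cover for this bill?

Remaining deductible: £1,900 − £130 = £1,770.
The remaining £1,079 (= £2,849 − £1,770) moves to the copay.
Copay on this service: £30.
So the member owes £1,770 + £30 = £1,800 before any cap.
Year-to-date out-of-pocket becomes £130 + £1,800 = £1,930, still under the £4,250 maximum, so no cap applies.
The insurer covers the remainder: £2,849 − £1,800 = £1,049.

£1,049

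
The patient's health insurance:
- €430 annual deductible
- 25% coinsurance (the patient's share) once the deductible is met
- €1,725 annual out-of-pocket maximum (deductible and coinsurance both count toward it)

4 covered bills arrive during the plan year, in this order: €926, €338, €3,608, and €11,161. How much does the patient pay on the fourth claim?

Claim 1 (€926): €430 to deductible, leaving €496; 25% of €496 = €124. Patient pays €554; OOP now €554.
Claim 2 (€338): 25% coinsurance on €338 = €84.50. Patient owes €84.50 (running OOP €638.50).
Claim 3 (€3,608): deductible already satisfied, so patient's share is 25% × €3,608 = €902. Patient pays €902; OOP now €1,540.50.
Claim 4 (€11,161): 25% coinsurance on €11,161 = €2,790.25. OOP would hit €4,330.75 > €1,725, so the cap limits the patient to €1,725 − €1,540.50 = €184.50.

€184.50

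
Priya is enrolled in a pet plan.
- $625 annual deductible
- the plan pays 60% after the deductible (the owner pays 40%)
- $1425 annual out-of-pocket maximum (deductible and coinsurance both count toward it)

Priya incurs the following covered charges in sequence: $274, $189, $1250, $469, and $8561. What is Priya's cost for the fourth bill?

$187.60

Bill 1, $274: fully absorbed by the deductible. Cost to owner: $274. OOP to date $274.
Bill 2, $189: fully absorbed by the deductible. Owner owes $189 (running OOP $463).
Bill 3, $1250: $162 to deductible, leaving $1088; owner's 40% is $435.20. Owner pays $597.20; OOP now $1060.20.
Bill 4, $469: 40% coinsurance on $469 = $187.60. Owner pays $187.60; OOP now $1247.80.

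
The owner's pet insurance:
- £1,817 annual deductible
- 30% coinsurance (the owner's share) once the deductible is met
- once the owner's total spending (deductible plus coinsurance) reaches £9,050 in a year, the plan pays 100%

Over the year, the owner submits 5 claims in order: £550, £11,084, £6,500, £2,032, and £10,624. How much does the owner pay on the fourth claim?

#1 (£550): all of it applies to the deductible. Owner pays £550; OOP now £550.
#2 (£11,084): £1,267 to deductible, leaving £9,817; 30% of £9,817 = £2,945.10. Owner owes £4,212.10 (running OOP £4,762.10).
#3 (£6,500): 30% coinsurance on £6,500 = £1,950. Owner owes £1,950 (running OOP £6,712.10).
#4 (£2,032): deductible met; 30% of £2,032 = £609.60. Owner owes £609.60 (running OOP £7,321.70).

£609.60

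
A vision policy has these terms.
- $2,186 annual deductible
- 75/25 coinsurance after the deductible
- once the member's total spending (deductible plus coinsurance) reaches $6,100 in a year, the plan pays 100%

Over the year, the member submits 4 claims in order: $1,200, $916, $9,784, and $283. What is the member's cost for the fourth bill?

$70.75

Claim 1 ($1,200): all of it applies to the deductible. Member owes $1,200 (running OOP $1,200).
Claim 2 ($916): fully absorbed by the deductible. Cost to member: $916. OOP to date $2,116.
Claim 3 ($9,784): deductible takes $70, $9,714 remains; member's 25% is $2,428.50. Member pays $2,498.50; OOP now $4,614.50.
Claim 4 ($283): deductible already satisfied, so member's share is 25% × $283 = $70.75. Member pays $70.75; OOP now $4,685.25.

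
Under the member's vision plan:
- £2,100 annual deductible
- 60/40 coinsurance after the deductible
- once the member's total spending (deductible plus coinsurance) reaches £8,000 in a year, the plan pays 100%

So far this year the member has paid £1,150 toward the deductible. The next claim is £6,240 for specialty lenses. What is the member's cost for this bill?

£3,066

Remaining deductible: £2,100 − £1,150 = £950.
The remaining £5,290 (= £6,240 − £950) moves to coinsurance.
40% of £5,290 = £2,116 falls to the member.
So the member owes £950 + £2,116 = £3,066 before any cap.
Year-to-date out-of-pocket becomes £1,150 + £3,066 = £4,216, still under the £8,000 maximum, so no cap applies.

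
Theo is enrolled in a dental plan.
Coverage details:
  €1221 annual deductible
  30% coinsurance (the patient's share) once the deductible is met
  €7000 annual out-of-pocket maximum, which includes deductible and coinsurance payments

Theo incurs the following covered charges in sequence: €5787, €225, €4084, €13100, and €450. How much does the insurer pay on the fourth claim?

#1 (€5787): deductible takes €1221, €4566 remains; coinsurance €4566 × 30% = €1369.80. Patient pays €2590.80; OOP now €2590.80. Plan pays €5787 − €2590.80 = €3196.20.
#2 (€225): 30% coinsurance on €225 = €67.50. Cost to patient: €67.50. OOP to date €2658.30. Insurer: €225 − €67.50 = €157.50.
#3 (€4084): deductible met; 30% of €4084 = €1225.20. Cost to patient: €1225.20. OOP to date €3883.50. Plan pays €4084 − €1225.20 = €2858.80.
#4 (€13100): 30% coinsurance on €13100 = €3930. That would push OOP to €7813.50, over the €7000 cap, so patient pays €7000 − €3883.50 = €3116.50. Insurer: €13100 − €3116.50 = €9983.50.

€9983.50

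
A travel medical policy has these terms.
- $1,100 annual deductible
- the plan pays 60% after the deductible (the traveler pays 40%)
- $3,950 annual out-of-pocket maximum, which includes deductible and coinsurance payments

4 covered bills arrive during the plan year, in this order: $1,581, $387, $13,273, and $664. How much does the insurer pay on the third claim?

$10,770.20

Claim 1 — $1,581: $1,100 finishes the deductible; $481 goes to coinsurance; coinsurance $481 × 40% = $192.40. Cost to traveler: $1,292.40. OOP to date $1,292.40. Plan pays $1,581 − $1,292.40 = $288.60.
Claim 2 — $387: deductible met; 40% of $387 = $154.80. Cost to traveler: $154.80. OOP to date $1,447.20. Plan pays $387 − $154.80 = $232.20.
Claim 3 — $13,273: deductible already satisfied, so traveler's share is 40% × $13,273 = $5,309.20. OOP would hit $6,756.40 > $3,950, so the cap limits the traveler to $3,950 − $1,447.20 = $2,502.80. Plan pays $13,273 − $2,502.80 = $10,770.20.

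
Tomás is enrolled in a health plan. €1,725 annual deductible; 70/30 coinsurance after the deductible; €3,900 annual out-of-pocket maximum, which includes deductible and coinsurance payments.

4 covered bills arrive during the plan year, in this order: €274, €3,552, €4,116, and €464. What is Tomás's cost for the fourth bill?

#1 (€274): entire amount goes to the deductible. Patient pays €274; OOP now €274.
#2 (€3,552): deductible takes €1,451, €2,101 remains; coinsurance €2,101 × 30% = €630.30. Patient pays €2,081.30; OOP now €2,355.30.
#3 (€4,116): deductible already satisfied, so patient's share is 30% × €4,116 = €1,234.80. Patient pays €1,234.80; OOP now €3,590.10.
#4 (€464): deductible met; 30% of €464 = €139.20. Cost to patient: €139.20. OOP to date €3,729.30.

€139.20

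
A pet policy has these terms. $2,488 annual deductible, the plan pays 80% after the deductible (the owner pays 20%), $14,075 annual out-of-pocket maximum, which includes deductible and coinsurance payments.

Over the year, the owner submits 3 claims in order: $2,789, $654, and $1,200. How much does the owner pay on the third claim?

Claim 1 ($2,789): $2,488 finishes the deductible; $301 goes to coinsurance; coinsurance $301 × 20% = $60.20. Cost to owner: $2,548.20. OOP to date $2,548.20.
Claim 2 ($654): deductible already satisfied, so owner's share is 20% × $654 = $130.80. Cost to owner: $130.80. OOP to date $2,679.
Claim 3 ($1,200): deductible already satisfied, so owner's share is 20% × $1,200 = $240. Owner pays $240; OOP now $2,919.

$240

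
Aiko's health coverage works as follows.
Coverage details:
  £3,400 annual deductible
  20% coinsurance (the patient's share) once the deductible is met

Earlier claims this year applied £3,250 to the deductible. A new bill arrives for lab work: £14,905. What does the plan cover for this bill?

Deductible still to meet: £3,400 − £3,250 = £150.
The remaining £14,755 (= £14,905 − £150) moves to coinsurance.
Coinsurance: £14,755 × 20% = £2,951.
So the patient owes £150 + £2,951 = £3,101.
The plan picks up £14,905 − £3,101 = £11,804.

£11,804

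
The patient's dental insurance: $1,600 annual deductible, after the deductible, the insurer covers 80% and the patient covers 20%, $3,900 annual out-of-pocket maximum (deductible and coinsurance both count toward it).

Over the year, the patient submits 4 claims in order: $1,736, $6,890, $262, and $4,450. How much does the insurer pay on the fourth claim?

$3,607.60

Claim 1 ($1,736): $1,600 to deductible, leaving $136; 20% of $136 = $27.20. Patient pays $1,627.20; OOP now $1,627.20. Plan pays $1,736 − $1,627.20 = $108.80.
Claim 2 ($6,890): deductible met; 20% of $6,890 = $1,378. Patient owes $1,378 (running OOP $3,005.20). Plan pays $6,890 − $1,378 = $5,512.
Claim 3 ($262): deductible met; 20% of $262 = $52.40. Patient pays $52.40; OOP now $3,057.60. Plan pays $262 − $52.40 = $209.60.
Claim 4 ($4,450): deductible already satisfied, so patient's share is 20% × $4,450 = $890. Adding that to $3,057.60 gives $3,947.60, past the $3,900 cap; patient pays only $3,900 − $3,057.60 = $842.40. Plan pays $4,450 − $842.40 = $3,607.60.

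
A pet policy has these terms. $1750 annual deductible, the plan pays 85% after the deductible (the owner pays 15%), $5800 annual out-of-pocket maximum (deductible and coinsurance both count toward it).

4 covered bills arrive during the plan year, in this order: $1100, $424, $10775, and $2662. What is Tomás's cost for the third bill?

$1808.35

Claim 1 — $1100: fully absorbed by the deductible. Owner owes $1100 (running OOP $1100).
Claim 2 — $424: entire amount goes to the deductible. Owner pays $424; OOP now $1524.
Claim 3 — $10775: $226 finishes the deductible; $10549 goes to coinsurance; owner's 15% is $1582.35. Cost to owner: $1808.35. OOP to date $3332.35.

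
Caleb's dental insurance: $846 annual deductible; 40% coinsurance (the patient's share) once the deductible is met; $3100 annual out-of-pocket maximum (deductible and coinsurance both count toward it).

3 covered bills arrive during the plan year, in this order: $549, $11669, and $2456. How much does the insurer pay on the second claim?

$9118

Claim 1 ($549): all of it applies to the deductible. Patient owes $549 (running OOP $549). Insurer: $549 − $549 = $0.
Claim 2 ($11669): $297 to deductible, leaving $11372; patient's 40% is $4548.80. Claim cost before the cap: $297 + $4548.80 = $4845.80. OOP would hit $5394.80 > $3100, so the cap limits the patient to $3100 − $549 = $2551. Plan pays $11669 − $2551 = $9118.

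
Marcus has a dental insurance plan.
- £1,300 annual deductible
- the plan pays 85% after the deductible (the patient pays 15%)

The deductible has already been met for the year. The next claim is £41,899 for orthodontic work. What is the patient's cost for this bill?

£6,284.85

The deductible is already satisfied, so the full bill goes to coinsurance.
15% of £41,899 = £6,284.85 falls to the patient.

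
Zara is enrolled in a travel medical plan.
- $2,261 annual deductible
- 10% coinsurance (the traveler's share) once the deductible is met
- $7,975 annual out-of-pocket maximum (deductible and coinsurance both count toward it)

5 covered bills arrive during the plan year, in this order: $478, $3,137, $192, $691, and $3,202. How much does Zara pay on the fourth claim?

$69.10

Bill 1, $478: entire amount goes to the deductible. Cost to traveler: $478. OOP to date $478.
Bill 2, $3,137: $1,783 finishes the deductible; $1,354 goes to coinsurance; coinsurance $1,354 × 10% = $135.40. Traveler owes $1,918.40 (running OOP $2,396.40).
Bill 3, $192: deductible already satisfied, so traveler's share is 10% × $192 = $19.20. Cost to traveler: $19.20. OOP to date $2,415.60.
Bill 4, $691: deductible already satisfied, so traveler's share is 10% × $691 = $69.10. Cost to traveler: $69.10. OOP to date $2,484.70.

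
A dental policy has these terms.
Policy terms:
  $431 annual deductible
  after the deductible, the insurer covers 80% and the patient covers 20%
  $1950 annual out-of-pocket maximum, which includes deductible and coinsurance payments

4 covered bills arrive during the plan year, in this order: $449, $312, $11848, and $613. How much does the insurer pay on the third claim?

Claim 1 — $449: $431 to deductible, leaving $18; 20% of $18 = $3.60. Patient owes $434.60 (running OOP $434.60). Plan pays $449 − $434.60 = $14.40.
Claim 2 — $312: 20% coinsurance on $312 = $62.40. Cost to patient: $62.40. OOP to date $497. Insurer: $312 − $62.40 = $249.60.
Claim 3 — $11848: deductible already satisfied, so patient's share is 20% × $11848 = $2369.60. That would push OOP to $2866.60, over the $1950 cap, so patient pays $1950 − $497 = $1453. Insurer: $11848 − $1453 = $10395.

$10395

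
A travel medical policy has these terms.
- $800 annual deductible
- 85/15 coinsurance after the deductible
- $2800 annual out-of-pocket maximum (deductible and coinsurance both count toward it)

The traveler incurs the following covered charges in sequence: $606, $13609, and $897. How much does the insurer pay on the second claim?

Bill 1, $606: entire amount goes to the deductible. Traveler pays $606; OOP now $606. Plan pays $606 − $606 = $0.
Bill 2, $13609: $194 to deductible, leaving $13415; traveler's 15% is $2012.25. Together that's $194 + $2012.25 = $2206.25. That would push OOP to $2812.25, over the $2800 cap, so traveler pays $2800 − $606 = $2194. Insurer: $13609 − $2194 = $11415.

$11415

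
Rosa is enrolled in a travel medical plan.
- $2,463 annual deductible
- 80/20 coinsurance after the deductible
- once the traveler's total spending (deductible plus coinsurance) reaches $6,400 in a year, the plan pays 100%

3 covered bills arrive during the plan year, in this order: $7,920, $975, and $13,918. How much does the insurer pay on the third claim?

$11,267.40

#1 ($7,920): $2,463 finishes the deductible; $5,457 goes to coinsurance; traveler's 20% is $1,091.40. Traveler owes $3,554.40 (running OOP $3,554.40). Plan pays $7,920 − $3,554.40 = $4,365.60.
#2 ($975): deductible already satisfied, so traveler's share is 20% × $975 = $195. Traveler owes $195 (running OOP $3,749.40). Plan pays $975 − $195 = $780.
#3 ($13,918): deductible already satisfied, so traveler's share is 20% × $13,918 = $2,783.60. Adding that to $3,749.40 gives $6,533, past the $6,400 cap; traveler pays only $6,400 − $3,749.40 = $2,650.60. Insurer: $13,918 − $2,650.60 = $11,267.40.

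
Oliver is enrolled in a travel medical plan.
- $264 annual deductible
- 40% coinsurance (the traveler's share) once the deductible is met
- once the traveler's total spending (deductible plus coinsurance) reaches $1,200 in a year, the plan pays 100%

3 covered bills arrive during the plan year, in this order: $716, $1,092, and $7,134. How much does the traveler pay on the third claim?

Claim 1 ($716): $264 finishes the deductible; $452 goes to coinsurance; 40% of $452 = $180.80. Traveler pays $444.80; OOP now $444.80.
Claim 2 ($1,092): deductible already satisfied, so traveler's share is 40% × $1,092 = $436.80. Traveler owes $436.80 (running OOP $881.60).
Claim 3 ($7,134): deductible already satisfied, so traveler's share is 40% × $7,134 = $2,853.60. Adding that to $881.60 gives $3,735.20, past the $1,200 cap; traveler pays only $1,200 − $881.60 = $318.40.

$318.40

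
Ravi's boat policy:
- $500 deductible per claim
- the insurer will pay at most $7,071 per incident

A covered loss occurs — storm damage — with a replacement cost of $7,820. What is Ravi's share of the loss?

$749

Less the $500 deductible: $7,820 − $500 = $7,320.
$7,320 exceeds the $7,071 limit, so the insurer pays the limit: $7,071.
Owner's share is the uncovered remainder: $7,820 − $7,071 = $749.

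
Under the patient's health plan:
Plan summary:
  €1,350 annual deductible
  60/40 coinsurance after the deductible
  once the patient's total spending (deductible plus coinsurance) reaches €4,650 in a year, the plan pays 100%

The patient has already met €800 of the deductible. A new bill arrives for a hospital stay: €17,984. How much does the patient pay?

€800 of the €1,350 deductible is already met, leaving €550.
That leaves €17,984 − €550 = €17,434 for coinsurance.
Patient's 40% share of €17,434 is €6,973.60.
That puts the patient's cost at €550 + €6,973.60 = €7,523.60 before any cap.
Adding €7,523.60 to the €800 already spent would give €8,323.60, which exceeds the €4,650 cap; the patient pays just €4,650 − €800 = €3,850.

€3,850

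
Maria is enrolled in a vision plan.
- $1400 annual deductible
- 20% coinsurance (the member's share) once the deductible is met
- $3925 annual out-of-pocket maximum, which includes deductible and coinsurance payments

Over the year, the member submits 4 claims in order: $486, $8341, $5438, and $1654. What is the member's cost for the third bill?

$1039.60

Claim 1 ($486): entire amount goes to the deductible. Member pays $486; OOP now $486.
Claim 2 ($8341): $914 finishes the deductible; $7427 goes to coinsurance; member's 20% is $1485.40. Cost to member: $2399.40. OOP to date $2885.40.
Claim 3 ($5438): 20% coinsurance on $5438 = $1087.60. OOP would hit $3973 > $3925, so the cap limits the member to $3925 − $2885.40 = $1039.60.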